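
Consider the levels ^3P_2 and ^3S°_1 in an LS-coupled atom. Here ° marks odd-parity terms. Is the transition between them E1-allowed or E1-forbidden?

allowed

Initial level: S=1, L=1, J=2, parity even. Final level: S=1, L=0, J=1, parity odd.
Parity must change: even → odd — passes.
ΔJ = 0, ±1 (not J=0↔0): J: 2 → 1, ΔJ = -1 — passes.
ΔS = 0: S: 1 → 1 — passes.
ΔL = 0, ±1 (not L=0↔0): L: 1 → 0, ΔL = -1 — passes.
All four E1 rules are satisfied.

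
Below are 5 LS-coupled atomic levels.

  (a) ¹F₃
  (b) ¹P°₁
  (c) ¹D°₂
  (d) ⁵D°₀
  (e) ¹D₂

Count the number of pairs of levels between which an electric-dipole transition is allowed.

(a)–(b): forbidden (ΔL, ΔJ).
(a)–(c): allowed.
(a)–(d): forbidden (ΔS, ΔJ).
(a)–(e): forbidden (parity).
(b)–(c): forbidden (parity).
(b)–(d): forbidden (parity, ΔS).
(b)–(e): allowed.
(c)–(d): forbidden (parity, ΔS, ΔJ).
(c)–(e): allowed.
(d)–(e): forbidden (ΔS, ΔJ).
Allowed pairs: 3 of 10.

3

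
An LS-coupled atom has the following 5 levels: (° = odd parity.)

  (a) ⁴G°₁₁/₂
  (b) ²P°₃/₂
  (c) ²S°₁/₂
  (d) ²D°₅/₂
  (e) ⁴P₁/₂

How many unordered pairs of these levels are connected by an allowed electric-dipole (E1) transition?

(a)–(b): forbidden (parity, ΔS, ΔL, ΔJ).
(a)–(c): forbidden (parity, ΔS, ΔL, ΔJ).
(a)–(d): forbidden (parity, ΔS, ΔL, ΔJ).
(a)–(e): forbidden (ΔL, ΔJ).
(b)–(c): forbidden (parity).
(b)–(d): forbidden (parity).
(b)–(e): forbidden (ΔS).
(c)–(d): forbidden (parity, ΔL, ΔJ).
(c)–(e): forbidden (ΔS).
(d)–(e): forbidden (ΔS, ΔJ).
Allowed pairs: 0 of 10.

0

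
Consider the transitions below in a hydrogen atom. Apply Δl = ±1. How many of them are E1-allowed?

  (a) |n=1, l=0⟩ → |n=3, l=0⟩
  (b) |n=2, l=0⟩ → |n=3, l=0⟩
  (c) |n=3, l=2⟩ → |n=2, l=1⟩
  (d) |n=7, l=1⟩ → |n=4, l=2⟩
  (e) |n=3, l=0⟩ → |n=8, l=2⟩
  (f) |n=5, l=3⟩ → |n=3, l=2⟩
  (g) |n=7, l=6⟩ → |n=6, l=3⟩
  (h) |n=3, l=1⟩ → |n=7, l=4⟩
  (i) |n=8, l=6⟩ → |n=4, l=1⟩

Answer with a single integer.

3

(a) forbidden — Δl = +0 (E1 requires Δl = ±1)
(b) forbidden — Δl = +0 (E1 requires Δl = ±1)
(c) allowed
(d) allowed
(e) forbidden — Δl = +2 (E1 requires Δl = ±1)
(f) allowed
(g) forbidden — Δl = -3 (E1 requires Δl = ±1)
(h) forbidden — Δl = +3 (E1 requires Δl = ±1)
(i) forbidden — Δl = -5 (E1 requires Δl = ±1)
Total allowed: 3 of 9.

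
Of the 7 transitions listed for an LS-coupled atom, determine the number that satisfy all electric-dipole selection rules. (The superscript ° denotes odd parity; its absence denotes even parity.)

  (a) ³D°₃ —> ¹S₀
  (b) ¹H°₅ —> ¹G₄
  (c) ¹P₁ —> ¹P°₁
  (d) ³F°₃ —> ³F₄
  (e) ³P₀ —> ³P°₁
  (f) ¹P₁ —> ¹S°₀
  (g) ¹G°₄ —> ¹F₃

6

(a) forbidden (ΔS, ΔL, ΔJ fail)
(b) allowed
(c) allowed
(d) allowed
(e) allowed
(f) allowed
(g) allowed
Total allowed: 6 of 7.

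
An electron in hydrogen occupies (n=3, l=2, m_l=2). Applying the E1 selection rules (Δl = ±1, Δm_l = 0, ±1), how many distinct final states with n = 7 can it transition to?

4

E1 requires Δl = ±1, so l_f ∈ {1, 3}; with 0 ≤ l_f ≤ n_f−1 = 6, the allowed l_f values are {1, 3}.
For l_f = 1: m_f ∈ {m_i−1, m_i, m_i+1} ∩ [−1, 1] = {1} → 1 state.
For l_f = 3: m_f ∈ {m_i−1, m_i, m_i+1} ∩ [−3, 3] = {1, 2, 3} → 3 states.
Total: 4.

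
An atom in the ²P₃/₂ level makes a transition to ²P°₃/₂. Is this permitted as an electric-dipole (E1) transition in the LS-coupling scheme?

Initial level: S=1/2, L=1, J=3/2, parity even. Final level: S=1/2, L=1, J=3/2, parity odd.
Parity must change: even → odd — satisfied.
ΔS = 0: S: 1/2 → 1/2 — satisfied.
ΔL = 0, ±1 (not L=0↔0): L: 1 → 1, ΔL = +0 — satisfied.
ΔJ = 0, ±1 (not J=0↔0): J: 3/2 → 3/2, ΔJ = +0 — satisfied.
All four E1 rules are satisfied.

allowed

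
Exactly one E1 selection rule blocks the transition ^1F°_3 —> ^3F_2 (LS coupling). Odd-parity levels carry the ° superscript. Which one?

the ΔS = 0 rule

Reading off the term symbols: S 0→1, L 3→3, J 3→2, parity odd→even.
Parity must change: odd → even — satisfied.
ΔS = 0: S: 0 → 1 — violated.
ΔL = 0, ±1 (not L=0↔0): L: 3 → 3, ΔL = +0 — satisfied.
ΔJ = 0, ±1 (not J=0↔0): J: 3 → 2, ΔJ = -1 — satisfied.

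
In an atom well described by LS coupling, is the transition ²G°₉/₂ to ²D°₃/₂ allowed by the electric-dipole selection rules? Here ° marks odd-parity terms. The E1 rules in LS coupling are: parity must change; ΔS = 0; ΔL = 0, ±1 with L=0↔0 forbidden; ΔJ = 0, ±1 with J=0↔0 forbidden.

Reading off the term symbols: S 1/2→1/2, L 4→2, J 9/2→3/2, parity odd→odd.
Parity must change: odd → odd — fails.
ΔS = 0: S: 1/2 → 1/2 — passes.
ΔL = 0, ±1 (not L=0↔0): L: 4 → 2, ΔL = -2 — fails.
ΔJ = 0, ±1 (not J=0↔0): J: 9/2 → 3/2, ΔJ = -3 — fails.
Rule(s) violated: parity, ΔL, ΔJ.

forbidden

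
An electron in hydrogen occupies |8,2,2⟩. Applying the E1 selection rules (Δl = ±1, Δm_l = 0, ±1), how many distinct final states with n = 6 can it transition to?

E1 requires Δl = ±1, so l_f ∈ {1, 3}; with 0 ≤ l_f ≤ n_f−1 = 5, the allowed l_f values are {1, 3}.
For l_f = 1: m_f ∈ {m_i−1, m_i, m_i+1} ∩ [−1, 1] = {1} → 1 state.
For l_f = 3: m_f ∈ {m_i−1, m_i, m_i+1} ∩ [−3, 3] = {1, 2, 3} → 3 states.
Total: 4.

4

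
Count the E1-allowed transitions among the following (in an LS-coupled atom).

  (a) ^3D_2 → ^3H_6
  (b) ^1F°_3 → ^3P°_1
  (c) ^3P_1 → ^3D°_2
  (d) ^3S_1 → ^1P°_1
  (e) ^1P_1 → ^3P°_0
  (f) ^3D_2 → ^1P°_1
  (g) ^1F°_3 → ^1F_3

(a) forbidden (parity, ΔL, ΔJ fail)
(b) forbidden (parity, ΔS, ΔL, ΔJ fail)
(c) allowed
(d) forbidden (ΔS fails)
(e) forbidden (ΔS fails)
(f) forbidden (ΔS fails)
(g) allowed
Total allowed: 2 of 7.

2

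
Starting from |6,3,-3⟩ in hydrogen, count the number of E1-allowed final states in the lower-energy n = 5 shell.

E1 requires Δl = ±1, so l_f ∈ {2, 4}; with 0 ≤ l_f ≤ n_f−1 = 4, the allowed l_f values are {2, 4}.
For l_f = 2: m_f ∈ {m_i−1, m_i, m_i+1} ∩ [−2, 2] = {-2} → 1 state.
For l_f = 4: m_f ∈ {m_i−1, m_i, m_i+1} ∩ [−4, 4] = {-4, -3, -2} → 3 states.
Total: 4.

4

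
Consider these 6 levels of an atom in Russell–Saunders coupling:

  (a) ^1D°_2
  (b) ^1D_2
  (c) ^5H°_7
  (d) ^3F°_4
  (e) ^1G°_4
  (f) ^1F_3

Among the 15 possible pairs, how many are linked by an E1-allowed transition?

(a)–(b): allowed.
(a)–(c): forbidden (parity, ΔS, ΔL, ΔJ).
(a)–(d): forbidden (parity, ΔS, ΔJ).
(a)–(e): forbidden (parity, ΔL, ΔJ).
(a)–(f): allowed.
(b)–(c): forbidden (ΔS, ΔL, ΔJ).
(b)–(d): forbidden (ΔS, ΔJ).
(b)–(e): forbidden (ΔL, ΔJ).
(b)–(f): forbidden (parity).
(c)–(d): forbidden (parity, ΔS, ΔL, ΔJ).
(c)–(e): forbidden (parity, ΔS, ΔJ).
(c)–(f): forbidden (ΔS, ΔL, ΔJ).
(d)–(e): forbidden (parity, ΔS).
(d)–(f): forbidden (ΔS).
(e)–(f): allowed.
Allowed pairs: 3 of 15.

3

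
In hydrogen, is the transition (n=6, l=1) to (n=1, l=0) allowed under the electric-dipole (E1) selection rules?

Δl = 0 − 1 = -1; the E1 rule Δl = ±1 is satisfied.
All E1 selection rules are satisfied.

allowed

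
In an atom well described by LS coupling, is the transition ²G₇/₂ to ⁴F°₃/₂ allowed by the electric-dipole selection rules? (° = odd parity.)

ΔJ = 0, ±1 (not J=0↔0): J: 7/2 → 3/2, ΔJ = -2 — violated.
Parity must change: even → odd — satisfied.
ΔL = 0, ±1 (not L=0↔0): L: 4 → 3, ΔL = -1 — satisfied.
ΔS = 0: S: 1/2 → 3/2 — violated.
Rule(s) violated: ΔS, ΔJ.

forbidden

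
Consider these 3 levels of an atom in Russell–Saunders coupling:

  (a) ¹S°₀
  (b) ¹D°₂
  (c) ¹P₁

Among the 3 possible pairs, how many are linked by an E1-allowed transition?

2

(a)–(b): forbidden (parity, ΔL, ΔJ).
(a)–(c): allowed.
(b)–(c): allowed.
Allowed pairs: 2 of 3.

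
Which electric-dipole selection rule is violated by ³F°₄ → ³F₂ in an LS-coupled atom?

Reading off the term symbols: S 1→1, L 3→3, J 4→2, parity odd→even.
Parity must change: odd → even — passes.
ΔS = 0: S: 1 → 1 — passes.
ΔL = 0, ±1 (not L=0↔0): L: 3 → 3, ΔL = +0 — passes.
ΔJ = 0, ±1 (not J=0↔0): J: 4 → 2, ΔJ = -2 — fails.

the ΔJ = 0, ±1 rule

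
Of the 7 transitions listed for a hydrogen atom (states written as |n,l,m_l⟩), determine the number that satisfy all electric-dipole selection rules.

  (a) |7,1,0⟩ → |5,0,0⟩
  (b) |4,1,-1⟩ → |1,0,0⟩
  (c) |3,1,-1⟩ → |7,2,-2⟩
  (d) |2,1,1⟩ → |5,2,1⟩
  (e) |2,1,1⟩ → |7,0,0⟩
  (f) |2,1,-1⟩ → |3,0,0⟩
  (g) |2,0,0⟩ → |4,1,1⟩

(a) allowed
(b) allowed
(c) allowed
(d) allowed
(e) allowed
(f) allowed
(g) allowed
Total allowed: 7 of 7.

7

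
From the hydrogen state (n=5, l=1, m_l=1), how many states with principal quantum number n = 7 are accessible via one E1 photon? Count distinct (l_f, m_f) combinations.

E1 requires Δl = ±1, so l_f ∈ {0, 2}; with 0 ≤ l_f ≤ n_f−1 = 6, the allowed l_f values are {0, 2}.
For l_f = 0: m_f ∈ {m_i−1, m_i, m_i+1} ∩ [−0, 0] = {0} → 1 state.
For l_f = 2: m_f ∈ {m_i−1, m_i, m_i+1} ∩ [−2, 2] = {0, 1, 2} → 3 states.
Total: 4.

4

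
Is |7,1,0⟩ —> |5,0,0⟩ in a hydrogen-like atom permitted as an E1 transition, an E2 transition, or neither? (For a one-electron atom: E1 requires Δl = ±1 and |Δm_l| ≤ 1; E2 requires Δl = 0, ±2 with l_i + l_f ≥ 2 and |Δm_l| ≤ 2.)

E1

Δl = 0 − 1 = -1; l_i + l_f = 1.
Δm_l = +0.
E1 (Δl = ±1, |Δm_l| ≤ 1): satisfied.
E2 (Δl = 0,±2, l_i+l_f ≥ 2, |Δm_l| ≤ 2): not satisfied.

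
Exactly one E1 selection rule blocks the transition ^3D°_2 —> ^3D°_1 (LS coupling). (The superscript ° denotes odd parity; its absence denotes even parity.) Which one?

parity

Reading off the term symbols: S 1→1, L 2→2, J 2→1, parity odd→odd.
Parity must change: odd → odd — fails.
ΔS = 0: S: 1 → 1 — passes.
ΔL = 0, ±1 (not L=0↔0): L: 2 → 2, ΔL = +0 — passes.
ΔJ = 0, ±1 (not J=0↔0): J: 2 → 1, ΔJ = -1 — passes.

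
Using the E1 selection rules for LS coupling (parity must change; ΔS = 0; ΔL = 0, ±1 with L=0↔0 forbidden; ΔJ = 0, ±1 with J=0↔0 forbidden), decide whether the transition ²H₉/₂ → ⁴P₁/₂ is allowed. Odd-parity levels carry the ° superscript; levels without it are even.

forbidden

Reading off the term symbols: S 1/2→3/2, L 5→1, J 9/2→1/2, parity even→even.
Parity must change: even → even — ✗.
ΔS = 0: S: 1/2 → 3/2 — ✗.
ΔL = 0, ±1 (not L=0↔0): L: 5 → 1, ΔL = -4 — ✗.
ΔJ = 0, ±1 (not J=0↔0): J: 9/2 → 1/2, ΔJ = -4 — ✗.
Rule(s) violated: parity, ΔS, ΔL, ΔJ.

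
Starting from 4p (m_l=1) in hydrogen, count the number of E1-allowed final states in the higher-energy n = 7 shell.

E1 requires Δl = ±1, so l_f ∈ {0, 2}; with 0 ≤ l_f ≤ n_f−1 = 6, the allowed l_f values are {0, 2}.
For l_f = 0: m_f ∈ {m_i−1, m_i, m_i+1} ∩ [−0, 0] = {0} → 1 state.
For l_f = 2: m_f ∈ {m_i−1, m_i, m_i+1} ∩ [−2, 2] = {0, 1, 2} → 3 states.
Total: 4.

4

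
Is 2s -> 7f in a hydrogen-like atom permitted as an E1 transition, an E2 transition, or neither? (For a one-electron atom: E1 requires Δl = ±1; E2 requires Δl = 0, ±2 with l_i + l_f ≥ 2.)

neither

Δl = 3 − 0 = +3; l_i + l_f = 3.
E1 (Δl = ±1): not satisfied.
E2 (Δl = 0,±2, l_i+l_f ≥ 2): not satisfied.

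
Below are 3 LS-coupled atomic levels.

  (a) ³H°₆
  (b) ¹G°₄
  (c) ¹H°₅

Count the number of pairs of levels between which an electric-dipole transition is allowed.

(a)–(b): forbidden (parity, ΔS, ΔJ).
(a)–(c): forbidden (parity, ΔS).
(b)–(c): forbidden (parity).
Allowed pairs: 0 of 3.

0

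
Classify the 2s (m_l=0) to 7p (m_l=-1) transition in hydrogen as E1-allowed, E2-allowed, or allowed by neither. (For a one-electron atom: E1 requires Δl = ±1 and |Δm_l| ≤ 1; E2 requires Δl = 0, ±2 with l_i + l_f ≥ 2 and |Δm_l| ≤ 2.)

E1

Δl = 1 − 0 = +1; l_i + l_f = 1.
Δm_l = -1.
E1 (Δl = ±1, |Δm_l| ≤ 1): satisfied.
E2 (Δl = 0,±2, l_i+l_f ≥ 2, |Δm_l| ≤ 2): not satisfied.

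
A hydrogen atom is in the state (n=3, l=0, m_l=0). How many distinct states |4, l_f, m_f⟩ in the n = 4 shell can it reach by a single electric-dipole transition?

3

E1 requires Δl = ±1, so l_f ∈ {-1, 1}; with 0 ≤ l_f ≤ n_f−1 = 3, the allowed l_f values are {1}.
For l_f = 1: m_f ∈ {m_i−1, m_i, m_i+1} ∩ [−1, 1] = {-1, 0, 1} → 3 states.
Total: 3.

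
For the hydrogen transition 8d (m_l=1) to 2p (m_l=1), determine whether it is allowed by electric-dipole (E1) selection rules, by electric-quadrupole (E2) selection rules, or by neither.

Δl = 1 − 2 = -1; l_i + l_f = 3.
Δm_l = +0.
E1 (Δl = ±1, |Δm_l| ≤ 1): satisfied.
E2 (Δl = 0,±2, l_i+l_f ≥ 2, |Δm_l| ≤ 2): not satisfied.

E1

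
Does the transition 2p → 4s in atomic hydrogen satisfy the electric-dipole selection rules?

l: 1 → 0 (Δl = -1). Δl = ±1 passes.
All E1 selection rules are satisfied.

allowed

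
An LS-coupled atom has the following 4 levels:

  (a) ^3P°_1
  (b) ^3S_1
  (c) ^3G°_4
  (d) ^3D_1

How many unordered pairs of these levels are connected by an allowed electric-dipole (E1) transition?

2

(a)–(b): allowed.
(a)–(c): forbidden (parity, ΔL, ΔJ).
(a)–(d): allowed.
(b)–(c): forbidden (ΔL, ΔJ).
(b)–(d): forbidden (parity, ΔL).
(c)–(d): forbidden (ΔL, ΔJ).
Allowed pairs: 2 of 6.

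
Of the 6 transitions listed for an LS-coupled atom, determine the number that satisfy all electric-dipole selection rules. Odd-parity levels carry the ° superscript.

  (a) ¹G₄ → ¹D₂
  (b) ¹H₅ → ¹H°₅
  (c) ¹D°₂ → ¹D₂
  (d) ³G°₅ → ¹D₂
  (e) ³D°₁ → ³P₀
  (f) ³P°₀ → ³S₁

4

(a) forbidden (parity, ΔL, ΔJ fail)
(b) allowed
(c) allowed
(d) forbidden (ΔS, ΔL, ΔJ fail)
(e) allowed
(f) allowed
Total allowed: 4 of 6.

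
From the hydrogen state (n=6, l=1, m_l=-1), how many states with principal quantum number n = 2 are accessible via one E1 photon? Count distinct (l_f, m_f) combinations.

1

E1 requires Δl = ±1, so l_f ∈ {0, 2}; with 0 ≤ l_f ≤ n_f−1 = 1, the allowed l_f values are {0}.
For l_f = 0: m_f ∈ {m_i−1, m_i, m_i+1} ∩ [−0, 0] = {0} → 1 state.
Total: 1.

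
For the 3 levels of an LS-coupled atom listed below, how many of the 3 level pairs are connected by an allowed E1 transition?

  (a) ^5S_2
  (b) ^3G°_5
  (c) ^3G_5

1

(a)–(b): forbidden (ΔS, ΔL, ΔJ).
(a)–(c): forbidden (parity, ΔS, ΔL, ΔJ).
(b)–(c): allowed.
Allowed pairs: 1 of 3.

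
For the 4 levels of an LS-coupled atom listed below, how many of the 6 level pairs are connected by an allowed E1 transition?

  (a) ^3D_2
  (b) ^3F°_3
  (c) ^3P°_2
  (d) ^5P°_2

(a)–(b): allowed.
(a)–(c): allowed.
(a)–(d): forbidden (ΔS).
(b)–(c): forbidden (parity, ΔL).
(b)–(d): forbidden (parity, ΔS, ΔL).
(c)–(d): forbidden (parity, ΔS).
Allowed pairs: 2 of 6.

2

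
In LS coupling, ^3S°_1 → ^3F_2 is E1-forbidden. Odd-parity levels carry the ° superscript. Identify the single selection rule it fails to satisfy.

the ΔL = 0, ±1 rule

Parity must change: odd → even — ✓.
ΔS = 0: S: 1 → 1 — ✓.
ΔL = 0, ±1 (not L=0↔0): L: 0 → 3, ΔL = +3 — ✗.
ΔJ = 0, ±1 (not J=0↔0): J: 1 → 2, ΔJ = +1 — ✓.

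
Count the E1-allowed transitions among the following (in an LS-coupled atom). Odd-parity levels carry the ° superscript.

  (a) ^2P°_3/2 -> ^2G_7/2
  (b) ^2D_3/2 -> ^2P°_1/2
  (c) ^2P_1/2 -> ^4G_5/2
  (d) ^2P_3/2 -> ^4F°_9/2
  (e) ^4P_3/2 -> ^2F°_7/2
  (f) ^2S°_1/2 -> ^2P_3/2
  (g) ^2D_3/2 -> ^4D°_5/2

(a) forbidden (ΔL, ΔJ fail)
(b) allowed
(c) forbidden (parity, ΔS, ΔL, ΔJ fail)
(d) forbidden (ΔS, ΔL, ΔJ fail)
(e) forbidden (ΔS, ΔL, ΔJ fail)
(f) allowed
(g) forbidden (ΔS fails)
Total allowed: 2 of 7.

2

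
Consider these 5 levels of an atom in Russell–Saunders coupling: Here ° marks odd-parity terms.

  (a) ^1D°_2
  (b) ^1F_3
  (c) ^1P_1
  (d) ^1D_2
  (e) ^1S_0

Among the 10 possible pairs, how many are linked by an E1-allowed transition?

3

(a)–(b): allowed.
(a)–(c): allowed.
(a)–(d): allowed.
(a)–(e): forbidden (ΔL, ΔJ).
(b)–(c): forbidden (parity, ΔL, ΔJ).
(b)–(d): forbidden (parity).
(b)–(e): forbidden (parity, ΔL, ΔJ).
(c)–(d): forbidden (parity).
(c)–(e): forbidden (parity).
(d)–(e): forbidden (parity, ΔL, ΔJ).
Allowed pairs: 3 of 10.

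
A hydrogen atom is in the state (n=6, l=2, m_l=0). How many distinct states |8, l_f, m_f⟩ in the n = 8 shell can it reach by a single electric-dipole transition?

E1 requires Δl = ±1, so l_f ∈ {1, 3}; with 0 ≤ l_f ≤ n_f−1 = 7, the allowed l_f values are {1, 3}.
For l_f = 1: m_f ∈ {m_i−1, m_i, m_i+1} ∩ [−1, 1] = {-1, 0, 1} → 3 states.
For l_f = 3: m_f ∈ {m_i−1, m_i, m_i+1} ∩ [−3, 3] = {-1, 0, 1} → 3 states.
Total: 6.

6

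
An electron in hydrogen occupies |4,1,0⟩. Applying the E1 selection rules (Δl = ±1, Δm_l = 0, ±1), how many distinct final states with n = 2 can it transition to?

1

E1 requires Δl = ±1, so l_f ∈ {0, 2}; with 0 ≤ l_f ≤ n_f−1 = 1, the allowed l_f values are {0}.
For l_f = 0: m_f ∈ {m_i−1, m_i, m_i+1} ∩ [−0, 0] = {0} → 1 state.
Total: 1.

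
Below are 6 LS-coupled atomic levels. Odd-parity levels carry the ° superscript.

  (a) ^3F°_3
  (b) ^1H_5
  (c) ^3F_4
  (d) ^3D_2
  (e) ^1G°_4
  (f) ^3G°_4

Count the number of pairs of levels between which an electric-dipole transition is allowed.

4

(a)–(b): forbidden (ΔS, ΔL, ΔJ).
(a)–(c): allowed.
(a)–(d): allowed.
(a)–(e): forbidden (parity, ΔS).
(a)–(f): forbidden (parity).
(b)–(c): forbidden (parity, ΔS, ΔL).
(b)–(d): forbidden (parity, ΔS, ΔL, ΔJ).
(b)–(e): allowed.
(b)–(f): forbidden (ΔS).
(c)–(d): forbidden (parity, ΔJ).
(c)–(e): forbidden (ΔS).
(c)–(f): allowed.
(d)–(e): forbidden (ΔS, ΔL, ΔJ).
(d)–(f): forbidden (ΔL, ΔJ).
(e)–(f): forbidden (parity, ΔS).
Allowed pairs: 4 of 15.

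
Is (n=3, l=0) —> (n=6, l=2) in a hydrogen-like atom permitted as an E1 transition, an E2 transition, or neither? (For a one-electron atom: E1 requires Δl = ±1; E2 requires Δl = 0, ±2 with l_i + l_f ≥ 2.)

E2

Δl = 2 − 0 = +2; l_i + l_f = 2.
E1 (Δl = ±1): not satisfied.
E2 (Δl = 0,±2, l_i+l_f ≥ 2): satisfied.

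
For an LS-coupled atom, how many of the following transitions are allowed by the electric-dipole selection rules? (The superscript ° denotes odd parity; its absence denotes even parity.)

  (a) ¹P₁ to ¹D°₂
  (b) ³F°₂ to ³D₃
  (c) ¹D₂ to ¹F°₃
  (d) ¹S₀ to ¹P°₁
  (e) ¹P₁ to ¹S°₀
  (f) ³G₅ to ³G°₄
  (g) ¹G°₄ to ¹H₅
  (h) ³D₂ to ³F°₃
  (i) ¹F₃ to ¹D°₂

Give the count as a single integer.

9

(a) allowed
(b) allowed
(c) allowed
(d) allowed
(e) allowed
(f) allowed
(g) allowed
(h) allowed
(i) allowed
Total allowed: 9 of 9.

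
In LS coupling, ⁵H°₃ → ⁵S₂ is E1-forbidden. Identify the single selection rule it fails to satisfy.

the ΔL = 0, ±1 rule

Initial level: S=2, L=5, J=3, parity odd. Final level: S=2, L=0, J=2, parity even.
ΔJ = 0, ±1 (not J=0↔0): J: 3 → 2, ΔJ = -1 — satisfied.
Parity must change: odd → even — satisfied.
ΔS = 0: S: 2 → 2 — satisfied.
ΔL = 0, ±1 (not L=0↔0): L: 5 → 0, ΔL = -5 — violated.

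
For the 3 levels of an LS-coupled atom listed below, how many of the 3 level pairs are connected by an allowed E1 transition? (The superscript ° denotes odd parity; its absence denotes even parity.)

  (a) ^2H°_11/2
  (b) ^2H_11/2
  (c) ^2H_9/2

2

(a)–(b): allowed.
(a)–(c): allowed.
(b)–(c): forbidden (parity).
Allowed pairs: 2 of 3.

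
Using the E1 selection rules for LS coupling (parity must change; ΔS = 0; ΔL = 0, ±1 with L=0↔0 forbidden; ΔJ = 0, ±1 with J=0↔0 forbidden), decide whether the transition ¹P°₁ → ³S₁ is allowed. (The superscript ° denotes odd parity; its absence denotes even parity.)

forbidden

Parity must change: odd → even — ok.
ΔS = 0: S: 0 → 1 — fails.
ΔL = 0, ±1 (not L=0↔0): L: 1 → 0, ΔL = -1 — ok.
ΔJ = 0, ±1 (not J=0↔0): J: 1 → 1, ΔJ = +0 — ok.
Rule(s) violated: ΔS.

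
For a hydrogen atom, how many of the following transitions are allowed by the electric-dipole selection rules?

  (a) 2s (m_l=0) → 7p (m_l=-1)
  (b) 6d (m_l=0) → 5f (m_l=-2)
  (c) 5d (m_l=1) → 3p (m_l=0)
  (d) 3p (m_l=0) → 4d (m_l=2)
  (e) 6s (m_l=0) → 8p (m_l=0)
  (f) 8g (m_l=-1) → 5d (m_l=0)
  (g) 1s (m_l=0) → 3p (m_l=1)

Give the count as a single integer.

4

(a) allowed
(b) forbidden — Δm_l = -2 (E1 requires Δm_l = 0, ±1)
(c) allowed
(d) forbidden — Δm_l = +2 (E1 requires Δm_l = 0, ±1)
(e) allowed
(f) forbidden — Δl = -2 (E1 requires Δl = ±1)
(g) allowed
Total allowed: 4 of 7.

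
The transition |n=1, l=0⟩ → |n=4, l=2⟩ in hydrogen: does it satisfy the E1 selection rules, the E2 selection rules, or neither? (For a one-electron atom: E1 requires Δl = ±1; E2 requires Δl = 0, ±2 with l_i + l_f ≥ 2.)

E2

Δl = 2 − 0 = +2; l_i + l_f = 2.
E1 (Δl = ±1): not satisfied.
E2 (Δl = 0,±2, l_i+l_f ≥ 2): satisfied.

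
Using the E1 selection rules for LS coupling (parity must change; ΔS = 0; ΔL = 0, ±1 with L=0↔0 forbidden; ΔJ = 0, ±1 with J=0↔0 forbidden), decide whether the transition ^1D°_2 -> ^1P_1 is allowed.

Reading off the term symbols: S 0→0, L 2→1, J 2→1, parity odd→even.
Parity must change: odd → even — satisfied.
ΔL = 0, ±1 (not L=0↔0): L: 2 → 1, ΔL = -1 — satisfied.
ΔJ = 0, ±1 (not J=0↔0): J: 2 → 1, ΔJ = -1 — satisfied.
ΔS = 0: S: 0 → 0 — satisfied.
All four E1 rules are satisfied.

allowed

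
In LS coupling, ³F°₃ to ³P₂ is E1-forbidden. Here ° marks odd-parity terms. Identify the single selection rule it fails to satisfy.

the ΔL = 0, ±1 rule

Parity must change: odd → even — passes.
ΔS = 0: S: 1 → 1 — passes.
ΔL = 0, ±1 (not L=0↔0): L: 3 → 1, ΔL = -2 — fails.
ΔJ = 0, ±1 (not J=0↔0): J: 3 → 2, ΔJ = -1 — passes.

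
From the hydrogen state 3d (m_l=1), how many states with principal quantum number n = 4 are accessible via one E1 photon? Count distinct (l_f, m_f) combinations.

E1 requires Δl = ±1, so l_f ∈ {1, 3}; with 0 ≤ l_f ≤ n_f−1 = 3, the allowed l_f values are {1, 3}.
For l_f = 1: m_f ∈ {m_i−1, m_i, m_i+1} ∩ [−1, 1] = {0, 1} → 2 states.
For l_f = 3: m_f ∈ {m_i−1, m_i, m_i+1} ∩ [−3, 3] = {0, 1, 2} → 3 states.
Total: 5.

5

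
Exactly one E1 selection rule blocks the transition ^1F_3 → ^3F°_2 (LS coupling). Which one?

Initial level: S=0, L=3, J=3, parity even. Final level: S=1, L=3, J=2, parity odd.
Parity must change: even → odd — satisfied.
ΔS = 0: S: 0 → 1 — violated.
ΔL = 0, ±1 (not L=0↔0): L: 3 → 3, ΔL = +0 — satisfied.
ΔJ = 0, ±1 (not J=0↔0): J: 3 → 2, ΔJ = -1 — satisfied.

the ΔS = 0 rule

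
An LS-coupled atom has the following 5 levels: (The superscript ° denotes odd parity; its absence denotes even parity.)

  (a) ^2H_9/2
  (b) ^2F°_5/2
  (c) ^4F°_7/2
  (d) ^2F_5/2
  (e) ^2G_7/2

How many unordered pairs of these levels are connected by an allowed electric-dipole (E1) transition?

(a)–(b): forbidden (ΔL, ΔJ).
(a)–(c): forbidden (ΔS, ΔL).
(a)–(d): forbidden (parity, ΔL, ΔJ).
(a)–(e): forbidden (parity).
(b)–(c): forbidden (parity, ΔS).
(b)–(d): allowed.
(b)–(e): allowed.
(c)–(d): forbidden (ΔS).
(c)–(e): forbidden (ΔS).
(d)–(e): forbidden (parity).
Allowed pairs: 2 of 10.

2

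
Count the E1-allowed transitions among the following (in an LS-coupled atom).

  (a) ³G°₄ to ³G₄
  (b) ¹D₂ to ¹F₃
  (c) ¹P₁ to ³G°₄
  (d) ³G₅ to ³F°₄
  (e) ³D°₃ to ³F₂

3

(a) allowed
(b) forbidden (parity fails)
(c) forbidden (ΔS, ΔL, ΔJ fail)
(d) allowed
(e) allowed
Total allowed: 3 of 5.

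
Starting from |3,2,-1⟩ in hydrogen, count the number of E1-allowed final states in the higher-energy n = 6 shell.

E1 requires Δl = ±1, so l_f ∈ {1, 3}; with 0 ≤ l_f ≤ n_f−1 = 5, the allowed l_f values are {1, 3}.
For l_f = 1: m_f ∈ {m_i−1, m_i, m_i+1} ∩ [−1, 1] = {-1, 0} → 2 states.
For l_f = 3: m_f ∈ {m_i−1, m_i, m_i+1} ∩ [−3, 3] = {-2, -1, 0} → 3 states.
Total: 5.

5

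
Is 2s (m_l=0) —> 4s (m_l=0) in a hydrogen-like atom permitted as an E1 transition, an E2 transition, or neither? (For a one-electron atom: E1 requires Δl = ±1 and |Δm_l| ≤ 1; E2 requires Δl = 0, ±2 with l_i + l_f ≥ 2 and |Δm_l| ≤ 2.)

neither

Δl = 0 − 0 = +0; l_i + l_f = 0.
Δm_l = +0.
E1 (Δl = ±1, |Δm_l| ≤ 1): not satisfied.
E2 (Δl = 0,±2, l_i+l_f ≥ 2, |Δm_l| ≤ 2): not satisfied.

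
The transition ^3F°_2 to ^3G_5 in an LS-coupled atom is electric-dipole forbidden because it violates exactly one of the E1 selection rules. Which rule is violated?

Initial level: S=1, L=3, J=2, parity odd. Final level: S=1, L=4, J=5, parity even.
ΔS = 0: S: 1 → 1 — satisfied.
Parity must change: odd → even — satisfied.
ΔJ = 0, ±1 (not J=0↔0): J: 2 → 5, ΔJ = +3 — violated.
ΔL = 0, ±1 (not L=0↔0): L: 3 → 4, ΔL = +1 — satisfied.

the ΔJ = 0, ±1 rule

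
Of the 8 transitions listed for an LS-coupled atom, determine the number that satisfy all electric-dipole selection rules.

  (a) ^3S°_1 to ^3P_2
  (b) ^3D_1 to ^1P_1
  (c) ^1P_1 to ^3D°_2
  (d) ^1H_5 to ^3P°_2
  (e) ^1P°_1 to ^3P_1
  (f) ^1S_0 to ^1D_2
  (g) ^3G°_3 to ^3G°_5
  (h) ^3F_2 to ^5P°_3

(a) allowed
(b) forbidden (parity, ΔS fail)
(c) forbidden (ΔS fails)
(d) forbidden (ΔS, ΔL, ΔJ fail)
(e) forbidden (ΔS fails)
(f) forbidden (parity, ΔL, ΔJ fail)
(g) forbidden (parity, ΔJ fail)
(h) forbidden (ΔS, ΔL fail)
Total allowed: 1 of 8.

1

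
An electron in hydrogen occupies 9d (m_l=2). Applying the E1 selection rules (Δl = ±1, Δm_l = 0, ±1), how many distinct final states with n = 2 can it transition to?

1

E1 requires Δl = ±1, so l_f ∈ {1, 3}; with 0 ≤ l_f ≤ n_f−1 = 1, the allowed l_f values are {1}.
For l_f = 1: m_f ∈ {m_i−1, m_i, m_i+1} ∩ [−1, 1] = {1} → 1 state.
Total: 1.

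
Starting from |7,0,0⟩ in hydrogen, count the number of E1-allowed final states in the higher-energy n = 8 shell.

3

E1 requires Δl = ±1, so l_f ∈ {-1, 1}; with 0 ≤ l_f ≤ n_f−1 = 7, the allowed l_f values are {1}.
For l_f = 1: m_f ∈ {m_i−1, m_i, m_i+1} ∩ [−1, 1] = {-1, 0, 1} → 3 states.
Total: 3.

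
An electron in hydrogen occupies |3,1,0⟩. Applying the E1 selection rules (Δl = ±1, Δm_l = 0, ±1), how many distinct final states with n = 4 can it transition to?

4

E1 requires Δl = ±1, so l_f ∈ {0, 2}; with 0 ≤ l_f ≤ n_f−1 = 3, the allowed l_f values are {0, 2}.
For l_f = 0: m_f ∈ {m_i−1, m_i, m_i+1} ∩ [−0, 0] = {0} → 1 state.
For l_f = 2: m_f ∈ {m_i−1, m_i, m_i+1} ∩ [−2, 2] = {-1, 0, 1} → 3 states.
Total: 4.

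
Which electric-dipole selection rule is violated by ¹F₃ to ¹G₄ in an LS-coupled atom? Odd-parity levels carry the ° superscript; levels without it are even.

parity

Reading off the term symbols: S 0→0, L 3→4, J 3→4, parity even→even.
Parity must change: even → even — fails.
ΔS = 0: S: 0 → 0 — ok.
ΔL = 0, ±1 (not L=0↔0): L: 3 → 4, ΔL = +1 — ok.
ΔJ = 0, ±1 (not J=0↔0): J: 3 → 4, ΔJ = +1 — ok.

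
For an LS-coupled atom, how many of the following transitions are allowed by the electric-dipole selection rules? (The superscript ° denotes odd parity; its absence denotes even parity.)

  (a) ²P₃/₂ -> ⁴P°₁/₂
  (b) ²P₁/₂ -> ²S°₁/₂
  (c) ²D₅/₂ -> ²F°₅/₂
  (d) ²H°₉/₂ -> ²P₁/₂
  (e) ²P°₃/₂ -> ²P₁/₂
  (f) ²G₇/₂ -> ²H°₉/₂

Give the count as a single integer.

4

(a) forbidden (ΔS fails)
(b) allowed
(c) allowed
(d) forbidden (ΔL, ΔJ fail)
(e) allowed
(f) allowed
Total allowed: 4 of 6.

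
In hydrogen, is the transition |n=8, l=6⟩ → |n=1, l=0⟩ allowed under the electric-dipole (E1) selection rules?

forbidden

l: 6 → 0 (Δl = -6). Δl = ±1 violated.
The transition is electric-dipole forbidden.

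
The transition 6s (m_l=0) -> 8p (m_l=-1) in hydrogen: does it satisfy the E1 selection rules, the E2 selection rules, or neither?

Δl = 1 − 0 = +1; l_i + l_f = 1.
Δm_l = -1.
E1 (Δl = ±1, |Δm_l| ≤ 1): satisfied.
E2 (Δl = 0,±2, l_i+l_f ≥ 2, |Δm_l| ≤ 2): not satisfied.

E1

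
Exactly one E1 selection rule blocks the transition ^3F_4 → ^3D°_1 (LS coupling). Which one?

Reading off the term symbols: S 1→1, L 3→2, J 4→1, parity even→odd.
Parity must change: even → odd — ok.
ΔS = 0: S: 1 → 1 — ok.
ΔL = 0, ±1 (not L=0↔0): L: 3 → 2, ΔL = -1 — ok.
ΔJ = 0, ±1 (not J=0↔0): J: 4 → 1, ΔJ = -3 — fails.

the ΔJ = 0, ±1 rule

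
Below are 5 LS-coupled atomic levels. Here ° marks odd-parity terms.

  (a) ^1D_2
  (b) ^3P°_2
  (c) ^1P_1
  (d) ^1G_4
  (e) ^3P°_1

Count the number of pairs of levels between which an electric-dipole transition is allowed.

0

(a)–(b): forbidden (ΔS).
(a)–(c): forbidden (parity).
(a)–(d): forbidden (parity, ΔL, ΔJ).
(a)–(e): forbidden (ΔS).
(b)–(c): forbidden (ΔS).
(b)–(d): forbidden (ΔS, ΔL, ΔJ).
(b)–(e): forbidden (parity).
(c)–(d): forbidden (parity, ΔL, ΔJ).
(c)–(e): forbidden (ΔS).
(d)–(e): forbidden (ΔS, ΔL, ΔJ).
Allowed pairs: 0 of 10.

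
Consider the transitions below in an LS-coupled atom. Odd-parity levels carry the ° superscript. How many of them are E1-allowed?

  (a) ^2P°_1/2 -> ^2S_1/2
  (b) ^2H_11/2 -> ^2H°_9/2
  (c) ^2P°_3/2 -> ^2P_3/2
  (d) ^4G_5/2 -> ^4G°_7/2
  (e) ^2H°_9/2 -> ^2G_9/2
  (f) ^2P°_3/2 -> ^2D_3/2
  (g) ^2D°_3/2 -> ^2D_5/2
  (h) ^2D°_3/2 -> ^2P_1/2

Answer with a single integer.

8

(a) allowed
(b) allowed
(c) allowed
(d) allowed
(e) allowed
(f) allowed
(g) allowed
(h) allowed
Total allowed: 8 of 8.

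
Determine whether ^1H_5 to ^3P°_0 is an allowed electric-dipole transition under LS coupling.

forbidden

Reading off the term symbols: S 0→1, L 5→1, J 5→0, parity even→odd.
Parity must change: even → odd — ok.
ΔS = 0: S: 0 → 1 — fails.
ΔL = 0, ±1 (not L=0↔0): L: 5 → 1, ΔL = -4 — fails.
ΔJ = 0, ±1 (not J=0↔0): J: 5 → 0, ΔJ = -5 — fails.
Rule(s) violated: ΔS, ΔL, ΔJ.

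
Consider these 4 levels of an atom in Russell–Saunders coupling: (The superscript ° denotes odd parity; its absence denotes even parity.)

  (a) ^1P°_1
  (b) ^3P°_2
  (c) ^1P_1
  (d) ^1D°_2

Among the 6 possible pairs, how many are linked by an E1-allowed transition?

(a)–(b): forbidden (parity, ΔS).
(a)–(c): allowed.
(a)–(d): forbidden (parity).
(b)–(c): forbidden (ΔS).
(b)–(d): forbidden (parity, ΔS).
(c)–(d): allowed.
Allowed pairs: 2 of 6.

2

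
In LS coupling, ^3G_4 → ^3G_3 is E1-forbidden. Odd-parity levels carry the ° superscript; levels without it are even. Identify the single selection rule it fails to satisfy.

Initial level: S=1, L=4, J=4, parity even. Final level: S=1, L=4, J=3, parity even.
Parity must change: even → even — fails.
ΔS = 0: S: 1 → 1 — ok.
ΔL = 0, ±1 (not L=0↔0): L: 4 → 4, ΔL = +0 — ok.
ΔJ = 0, ±1 (not J=0↔0): J: 4 → 3, ΔJ = -1 — ok.

parity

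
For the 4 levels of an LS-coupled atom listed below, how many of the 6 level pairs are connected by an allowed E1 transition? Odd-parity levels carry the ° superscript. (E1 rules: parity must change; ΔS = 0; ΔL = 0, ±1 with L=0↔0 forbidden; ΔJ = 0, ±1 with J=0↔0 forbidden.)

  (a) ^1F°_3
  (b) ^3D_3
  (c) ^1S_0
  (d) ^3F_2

(a)–(b): forbidden (ΔS).
(a)–(c): forbidden (ΔL, ΔJ).
(a)–(d): forbidden (ΔS).
(b)–(c): forbidden (parity, ΔS, ΔL, ΔJ).
(b)–(d): forbidden (parity).
(c)–(d): forbidden (parity, ΔS, ΔL, ΔJ).
Allowed pairs: 0 of 6.

0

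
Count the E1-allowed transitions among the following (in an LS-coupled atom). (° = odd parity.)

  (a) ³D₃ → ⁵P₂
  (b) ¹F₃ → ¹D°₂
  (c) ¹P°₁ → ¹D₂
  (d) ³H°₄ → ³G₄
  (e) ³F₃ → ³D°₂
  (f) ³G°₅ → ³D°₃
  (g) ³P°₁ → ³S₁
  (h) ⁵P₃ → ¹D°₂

(a) forbidden (parity, ΔS fail)
(b) allowed
(c) allowed
(d) allowed
(e) allowed
(f) forbidden (parity, ΔL, ΔJ fail)
(g) allowed
(h) forbidden (ΔS fails)
Total allowed: 5 of 8.

5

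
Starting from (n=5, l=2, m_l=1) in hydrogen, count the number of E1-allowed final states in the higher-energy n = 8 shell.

5

E1 requires Δl = ±1, so l_f ∈ {1, 3}; with 0 ≤ l_f ≤ n_f−1 = 7, the allowed l_f values are {1, 3}.
For l_f = 1: m_f ∈ {m_i−1, m_i, m_i+1} ∩ [−1, 1] = {0, 1} → 2 states.
For l_f = 3: m_f ∈ {m_i−1, m_i, m_i+1} ∩ [−3, 3] = {0, 1, 2} → 3 states.
Total: 5.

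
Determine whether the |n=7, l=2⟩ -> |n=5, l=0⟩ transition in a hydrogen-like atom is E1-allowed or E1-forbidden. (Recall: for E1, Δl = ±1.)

Δl = 0 − 2 = -2; the E1 rule Δl = ±1 is violated.
The transition is electric-dipole forbidden.

forbidden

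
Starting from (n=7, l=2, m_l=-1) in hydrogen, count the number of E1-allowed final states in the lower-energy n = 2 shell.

2

E1 requires Δl = ±1, so l_f ∈ {1, 3}; with 0 ≤ l_f ≤ n_f−1 = 1, the allowed l_f values are {1}.
For l_f = 1: m_f ∈ {m_i−1, m_i, m_i+1} ∩ [−1, 1] = {-1, 0} → 2 states.
Total: 2.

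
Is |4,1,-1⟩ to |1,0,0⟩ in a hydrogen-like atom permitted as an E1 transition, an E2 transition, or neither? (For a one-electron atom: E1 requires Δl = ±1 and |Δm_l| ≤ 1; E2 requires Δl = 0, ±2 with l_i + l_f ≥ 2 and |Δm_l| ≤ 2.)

Δl = 0 − 1 = -1; l_i + l_f = 1.
Δm_l = +1.
E1 (Δl = ±1, |Δm_l| ≤ 1): satisfied.
E2 (Δl = 0,±2, l_i+l_f ≥ 2, |Δm_l| ≤ 2): not satisfied.

E1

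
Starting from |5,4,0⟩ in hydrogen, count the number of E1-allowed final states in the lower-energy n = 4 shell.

3

E1 requires Δl = ±1, so l_f ∈ {3, 5}; with 0 ≤ l_f ≤ n_f−1 = 3, the allowed l_f values are {3}.
For l_f = 3: m_f ∈ {m_i−1, m_i, m_i+1} ∩ [−3, 3] = {-1, 0, 1} → 3 states.
Total: 3.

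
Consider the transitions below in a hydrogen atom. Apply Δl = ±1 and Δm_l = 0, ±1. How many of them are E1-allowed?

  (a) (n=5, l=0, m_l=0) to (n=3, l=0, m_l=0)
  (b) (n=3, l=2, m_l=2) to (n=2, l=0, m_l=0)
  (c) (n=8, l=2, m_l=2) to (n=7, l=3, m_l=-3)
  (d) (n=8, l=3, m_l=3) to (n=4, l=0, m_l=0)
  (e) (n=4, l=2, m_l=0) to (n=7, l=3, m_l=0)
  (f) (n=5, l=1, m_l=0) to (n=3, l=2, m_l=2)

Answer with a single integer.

(a) forbidden — Δl = +0 (E1 requires Δl = ±1)
(b) forbidden — Δl = -2 (E1 requires Δl = ±1); Δm_l = -2 (E1 requires Δm_l = 0, ±1)
(c) forbidden — Δm_l = -5 (E1 requires Δm_l = 0, ±1)
(d) forbidden — Δl = -3 (E1 requires Δl = ±1); Δm_l = -3 (E1 requires Δm_l = 0, ±1)
(e) allowed
(f) forbidden — Δm_l = +2 (E1 requires Δm_l = 0, ±1)
Total allowed: 1 of 6.

1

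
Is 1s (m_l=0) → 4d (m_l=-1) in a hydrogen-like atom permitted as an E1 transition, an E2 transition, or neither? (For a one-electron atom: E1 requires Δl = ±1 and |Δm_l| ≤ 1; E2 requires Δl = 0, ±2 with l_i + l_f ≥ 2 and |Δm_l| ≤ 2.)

Δl = 2 − 0 = +2; l_i + l_f = 2.
Δm_l = -1.
E1 (Δl = ±1, |Δm_l| ≤ 1): not satisfied.
E2 (Δl = 0,±2, l_i+l_f ≥ 2, |Δm_l| ≤ 2): satisfied.

E2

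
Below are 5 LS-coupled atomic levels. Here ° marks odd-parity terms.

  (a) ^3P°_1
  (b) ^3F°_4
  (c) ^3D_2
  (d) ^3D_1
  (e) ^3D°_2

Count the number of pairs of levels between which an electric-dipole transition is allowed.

(a)–(b): forbidden (parity, ΔL, ΔJ).
(a)–(c): allowed.
(a)–(d): allowed.
(a)–(e): forbidden (parity).
(b)–(c): forbidden (ΔJ).
(b)–(d): forbidden (ΔJ).
(b)–(e): forbidden (parity, ΔJ).
(c)–(d): forbidden (parity).
(c)–(e): allowed.
(d)–(e): allowed.
Allowed pairs: 4 of 10.

4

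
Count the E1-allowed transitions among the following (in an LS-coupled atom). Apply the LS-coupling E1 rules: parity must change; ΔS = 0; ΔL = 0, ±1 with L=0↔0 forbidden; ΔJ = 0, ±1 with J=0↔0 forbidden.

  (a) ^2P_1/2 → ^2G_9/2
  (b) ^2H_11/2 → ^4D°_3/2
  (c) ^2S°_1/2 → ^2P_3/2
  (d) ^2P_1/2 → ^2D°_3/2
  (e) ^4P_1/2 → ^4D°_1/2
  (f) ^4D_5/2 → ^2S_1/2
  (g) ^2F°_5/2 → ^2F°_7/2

(a) forbidden (parity, ΔL, ΔJ fail)
(b) forbidden (ΔS, ΔL, ΔJ fail)
(c) allowed
(d) allowed
(e) allowed
(f) forbidden (parity, ΔS, ΔL, ΔJ fail)
(g) forbidden (parity fails)
Total allowed: 3 of 7.

3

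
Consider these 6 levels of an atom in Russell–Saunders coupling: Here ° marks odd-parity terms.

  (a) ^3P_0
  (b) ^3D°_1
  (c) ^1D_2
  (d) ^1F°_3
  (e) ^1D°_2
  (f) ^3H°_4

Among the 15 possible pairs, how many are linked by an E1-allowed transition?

3

(a)–(b): allowed.
(a)–(c): forbidden (parity, ΔS, ΔJ).
(a)–(d): forbidden (ΔS, ΔL, ΔJ).
(a)–(e): forbidden (ΔS, ΔJ).
(a)–(f): forbidden (ΔL, ΔJ).
(b)–(c): forbidden (ΔS).
(b)–(d): forbidden (parity, ΔS, ΔJ).
(b)–(e): forbidden (parity, ΔS).
(b)–(f): forbidden (parity, ΔL, ΔJ).
(c)–(d): allowed.
(c)–(e): allowed.
(c)–(f): forbidden (ΔS, ΔL, ΔJ).
(d)–(e): forbidden (parity).
(d)–(f): forbidden (parity, ΔS, ΔL).
(e)–(f): forbidden (parity, ΔS, ΔL, ΔJ).
Allowed pairs: 3 of 15.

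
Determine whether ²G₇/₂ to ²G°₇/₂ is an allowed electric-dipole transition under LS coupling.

allowed

Parity must change: even → odd — satisfied.
ΔS = 0: S: 1/2 → 1/2 — satisfied.
ΔL = 0, ±1 (not L=0↔0): L: 4 → 4, ΔL = +0 — satisfied.
ΔJ = 0, ±1 (not J=0↔0): J: 7/2 → 7/2, ΔJ = +0 — satisfied.
All four E1 rules are satisfied.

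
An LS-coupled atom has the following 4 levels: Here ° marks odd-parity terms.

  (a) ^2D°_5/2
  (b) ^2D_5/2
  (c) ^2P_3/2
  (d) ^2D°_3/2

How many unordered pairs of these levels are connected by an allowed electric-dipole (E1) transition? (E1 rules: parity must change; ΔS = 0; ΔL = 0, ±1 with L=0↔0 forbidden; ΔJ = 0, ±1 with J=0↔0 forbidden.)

4

(a)–(b): allowed.
(a)–(c): allowed.
(a)–(d): forbidden (parity).
(b)–(c): forbidden (parity).
(b)–(d): allowed.
(c)–(d): allowed.
Allowed pairs: 4 of 6.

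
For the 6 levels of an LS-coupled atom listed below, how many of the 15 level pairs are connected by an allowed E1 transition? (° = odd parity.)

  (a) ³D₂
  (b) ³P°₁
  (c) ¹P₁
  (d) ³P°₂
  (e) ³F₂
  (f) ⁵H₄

2

(a)–(b): allowed.
(a)–(c): forbidden (parity, ΔS).
(a)–(d): allowed.
(a)–(e): forbidden (parity).
(a)–(f): forbidden (parity, ΔS, ΔL, ΔJ).
(b)–(c): forbidden (ΔS).
(b)–(d): forbidden (parity).
(b)–(e): forbidden (ΔL).
(b)–(f): forbidden (ΔS, ΔL, ΔJ).
(c)–(d): forbidden (ΔS).
(c)–(e): forbidden (parity, ΔS, ΔL).
(c)–(f): forbidden (parity, ΔS, ΔL, ΔJ).
(d)–(e): forbidden (ΔL).
(d)–(f): forbidden (ΔS, ΔL, ΔJ).
(e)–(f): forbidden (parity, ΔS, ΔL, ΔJ).
Allowed pairs: 2 of 15.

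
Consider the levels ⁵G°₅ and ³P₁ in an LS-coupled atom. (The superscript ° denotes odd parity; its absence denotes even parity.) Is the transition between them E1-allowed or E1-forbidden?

forbidden

Initial level: S=2, L=4, J=5, parity odd. Final level: S=1, L=1, J=1, parity even.
Parity must change: odd → even — ✓.
ΔJ = 0, ±1 (not J=0↔0): J: 5 → 1, ΔJ = -4 — ✗.
ΔS = 0: S: 2 → 1 — ✗.
ΔL = 0, ±1 (not L=0↔0): L: 4 → 1, ΔL = -3 — ✗.
Rule(s) violated: ΔS, ΔL, ΔJ.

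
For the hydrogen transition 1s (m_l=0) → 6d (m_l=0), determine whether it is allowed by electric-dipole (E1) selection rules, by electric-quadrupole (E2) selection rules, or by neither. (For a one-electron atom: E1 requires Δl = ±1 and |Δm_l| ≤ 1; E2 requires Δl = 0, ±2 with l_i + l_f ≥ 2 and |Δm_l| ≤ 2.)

Δl = 2 − 0 = +2; l_i + l_f = 2.
Δm_l = +0.
E1 (Δl = ±1, |Δm_l| ≤ 1): not satisfied.
E2 (Δl = 0,±2, l_i+l_f ≥ 2, |Δm_l| ≤ 2): satisfied.

E2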